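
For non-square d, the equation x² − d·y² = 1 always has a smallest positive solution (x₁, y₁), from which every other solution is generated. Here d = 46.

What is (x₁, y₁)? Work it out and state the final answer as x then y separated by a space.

√46 → a₀=6, period (1,3,1,1,2,6,2,1,1,3,1,12); ℓ=12 even so k=11
step 0: (6, 1)  from 6·(1,0) + (0,1)
…
step 2: (27, 4)  from 3·(7,1) + (6,1)
step 3: (34, 5)  from 1·(27,4) + (7,1)
…
step 9: (5297, 781)  from 1·(3147,464) + (2150,317)
step 10: (19038, 2807)  from 3·(5297,781) + (3147,464)
step 11: (24335, 3588)  from 1·(19038,2807) + (5297,781)
→ (24335, 3588).  Check: 24335²=592192225, 46·3588²=592192224, difference 1.

24335 3588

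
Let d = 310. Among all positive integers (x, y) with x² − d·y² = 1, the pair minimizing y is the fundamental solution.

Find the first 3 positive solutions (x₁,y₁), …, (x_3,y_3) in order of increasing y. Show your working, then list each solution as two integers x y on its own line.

848719 48204
1440647881921 81823301352
2445410459391369679 138889981000287972

[17; 1,1,1,1,5,…,1,1,34] for √310; ℓ=16 ⇒ convergent index 15
step 0: (17, 1)  from 17·(1,0) + (0,1)
…
step 4: (88, 5)  from 1·(53,3) + (35,2)
…
step 9: (7747, 440)  from 1·(5687,323) + (2060,117)
step 10: (28928, 1643)  from 3·(7747,440) + (5687,323)
…
step 12: (181315, 10298)  from 1·(152387,8655) + (28928,1643)
…
step 14: (515017, 29251)  from 1·(333702,18953) + (181315,10298)
step 15: (848719, 48204)  from 1·(515017,29251) + (333702,18953)
→ (848719, 48204).  Check: 848719²=720323940961, 310·48204²=720323940960, difference 1.
(x_2, y_2) = (848719·848719 + 310·48204·48204, 848719·48204 + 48204·848719) = (1440647881921, 81823301352)
(x_3, y_3) = (848719·1440647881921 + 310·48204·81823301352, 848719·81823301352 + 48204·1440647881921) = (2445410459391369679, 138889981000287972)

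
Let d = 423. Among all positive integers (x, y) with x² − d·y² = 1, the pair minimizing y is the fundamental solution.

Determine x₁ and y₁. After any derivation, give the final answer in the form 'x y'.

4607 224

√423 → a₀=20, period (1,1,3,4,3,1,1,40); ℓ=8 even so k=7
k=0  a_k=20  p_k/q_k = 20/1
…
k=2  a_k=1  p_k/q_k = 41/2
…
k=4  a_k=4  p_k/q_k = 617/30
k=5  a_k=3  p_k/q_k = 1995/97
k=6  a_k=1  p_k/q_k = 2612/127
k=7  a_k=1  p_k/q_k = 4607/224
(x₁, y₁) = (4607, 224);  4607² − 423·224² = 1 ✓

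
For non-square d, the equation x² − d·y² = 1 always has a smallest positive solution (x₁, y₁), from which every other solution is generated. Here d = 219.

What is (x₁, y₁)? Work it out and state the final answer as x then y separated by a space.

[14; 1,3,1,28] for √219; ℓ=4 ⇒ convergent index 3
step 0: (14, 1)  from 14·(1,0) + (0,1)
…
step 2: (59, 4)  from 3·(15,1) + (14,1)
step 3: (74, 5)  from 1·(59,4) + (15,1)
→ (74, 5).  Check: 74²=5476, 219·5²=5475, difference 1.

74 5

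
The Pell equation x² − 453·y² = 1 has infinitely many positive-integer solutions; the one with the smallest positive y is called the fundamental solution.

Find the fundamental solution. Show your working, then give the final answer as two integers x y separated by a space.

√453 → a₀=21, period (3,1,1,10,14,10,1,1,3,42); ℓ=10 even so k=9
k=0  a_k=21  p_k/q_k = 21/1
k=1  a_k=3  p_k/q_k = 64/3
k=2  a_k=1  p_k/q_k = 85/4
…
k=5  a_k=14  p_k/q_k = 22199/1043
k=6  a_k=10  p_k/q_k = 223565/10504
…
k=8  a_k=1  p_k/q_k = 469329/22051
k=9  a_k=3  p_k/q_k = 1653751/77700
(x₁, y₁) = (1653751, 77700);  1653751² − 453·77700² = 1 ✓

1653751 77700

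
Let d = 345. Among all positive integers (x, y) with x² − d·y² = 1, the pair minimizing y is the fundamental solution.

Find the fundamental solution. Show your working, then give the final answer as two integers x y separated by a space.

[18; 1,1,2,1,6,1,2,1,1,36] for √345; ℓ=10 ⇒ convergent index 9
i=0: a=18 ⇒ p=18, q=1
i=1: a=1 ⇒ p=19, q=1
i=2: a=1 ⇒ p=37, q=2
i=3: a=2 ⇒ p=93, q=5
i=4: a=1 ⇒ p=130, q=7
…
i=7: a=2 ⇒ p=2879, q=155
i=8: a=1 ⇒ p=3882, q=209
i=9: a=1 ⇒ p=6761, q=364
(x₁, y₁) = (6761, 364);  6761² − 345·364² = 1 ✓

6761 364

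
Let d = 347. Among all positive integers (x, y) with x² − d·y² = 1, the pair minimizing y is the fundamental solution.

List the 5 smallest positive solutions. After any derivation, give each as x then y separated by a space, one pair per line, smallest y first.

√347 → a₀=18, period (1,1,1,2,4,…,1,1,36); ℓ=14 even so k=13
i=0: a=18 ⇒ p=18, q=1
i=1: a=1 ⇒ p=19, q=1
…
i=3: a=1 ⇒ p=56, q=3
…
i=6: a=1 ⇒ p=801, q=43
i=7: a=17 ⇒ p=14269, q=766
…
i=9: a=4 ⇒ p=74549, q=4002
i=10: a=2 ⇒ p=164168, q=8813
i=11: a=1 ⇒ p=238717, q=12815
i=12: a=1 ⇒ p=402885, q=21628
i=13: a=1 ⇒ p=641602, q=34443
fundamental: x₁=641602, y₁=34443  (since 411653126404 − 347·1186320249 = 1)
k=2:  x_2 = 641602·641602+347·34443·34443 = 823306252807,  y_2 = 641602·34443+34443·641602 = 44197395372
k=3:  x_3 = 641602·823306252807+347·34443·44197395372 = 1056469876826312026,  y_3 = 641602·44197395372+34443·823306252807 = 56714274530897445
k=4:  x_4 = 641602·1056469876826312026+347·34443·56714274530897445 = 1355666371822207590758497,  y_4 = 641602·56714274530897445+34443·1056469876826312026 = 72775983935101527618408
k=5:  x_5 = 641602·1355666371822207590758497+347·34443·72775983935101527618408 = 1739596510986687599414840072362,  y_5 = 641602·72775983935101527618408+34443·1355666371822207590758497 = 93386433689401306371520721787

641602 34443
823306252807 44197395372
1056469876826312026 56714274530897445
1355666371822207590758497 72775983935101527618408
1739596510986687599414840072362 93386433689401306371520721787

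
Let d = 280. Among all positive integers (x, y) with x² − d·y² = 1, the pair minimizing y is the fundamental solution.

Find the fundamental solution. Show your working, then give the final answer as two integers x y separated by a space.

251 15

[16; 1,2,1,2,1,32] for √280; ℓ=6 ⇒ convergent index 5
i=0: a=16 ⇒ p=16, q=1
i=1: a=1 ⇒ p=17, q=1
i=2: a=2 ⇒ p=50, q=3
i=3: a=1 ⇒ p=67, q=4
i=4: a=2 ⇒ p=184, q=11
i=5: a=1 ⇒ p=251, q=15
fundamental: x₁=251, y₁=15  (since 63001 − 280·225 = 1)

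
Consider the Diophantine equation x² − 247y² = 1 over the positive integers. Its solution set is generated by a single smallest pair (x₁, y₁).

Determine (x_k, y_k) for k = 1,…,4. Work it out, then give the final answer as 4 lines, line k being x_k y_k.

√247 → a₀=15, period (1,2,1,1,9,1,9,1,1,2,1,30); ℓ=12 even so k=11
k=0  a_k=15  p_k/q_k = 15/1
k=1  a_k=1  p_k/q_k = 16/1
…
k=5  a_k=9  p_k/q_k = 1053/67
k=6  a_k=1  p_k/q_k = 1163/74
…
k=8  a_k=1  p_k/q_k = 12683/807
k=9  a_k=1  p_k/q_k = 24203/1540
k=10  a_k=2  p_k/q_k = 61089/3887
k=11  a_k=1  p_k/q_k = 85292/5427
(x₁, y₁) = (85292, 5427);  85292² − 247·5427² = 1 ✓
(85292+5427√247)^2 = 14549450527 + 925759368√247
(85292+5427√247)^3 = 2481903468612476 + 157919736025485√247
(85292+5427√247)^4 = 423373021275241155457 + 26938580249245573872√247

85292 5427
14549450527 925759368
2481903468612476 157919736025485
423373021275241155457 26938580249245573872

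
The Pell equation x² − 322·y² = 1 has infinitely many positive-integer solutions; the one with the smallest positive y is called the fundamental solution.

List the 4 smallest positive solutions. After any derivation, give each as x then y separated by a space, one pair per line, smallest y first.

[17; 1,16,1,34] for √322; ℓ=4 ⇒ convergent index 3
i=0: a=17 ⇒ p=17, q=1
…
i=2: a=16 ⇒ p=305, q=17
i=3: a=1 ⇒ p=323, q=18
→ (323, 18).  Check: 323²=104329, 322·18²=104328, difference 1.
(x_2, y_2) = (323·323 + 322·18·18, 323·18 + 18·323) = (208657, 11628)
(x_3, y_3) = (323·208657 + 322·18·11628, 323·11628 + 18·208657) = (134792099, 7511670)
(x_4, y_4) = (323·134792099 + 322·18·7511670, 323·7511670 + 18·134792099) = (87075487297, 4852527192)

323 18
208657 11628
134792099 7511670
87075487297 4852527192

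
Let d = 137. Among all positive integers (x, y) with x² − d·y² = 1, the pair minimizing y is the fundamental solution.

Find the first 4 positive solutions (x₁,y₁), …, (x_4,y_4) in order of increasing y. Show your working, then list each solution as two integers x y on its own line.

6083073 519712
74007554246657 6322892069952
900386710067742990849 76925228065277725280
10954236171143757109591351297 935883555725460013412300928

d=137: √d = [11; 1,2,2,1,1,2,2,1,22] (ℓ=9, odd), read p_17/q_17
i=0: a=11 ⇒ p=11, q=1
…
i=3: a=2 ⇒ p=82, q=7
i=4: a=1 ⇒ p=117, q=10
i=5: a=1 ⇒ p=199, q=17
i=6: a=2 ⇒ p=515, q=44
i=7: a=2 ⇒ p=1229, q=105
i=8: a=1 ⇒ p=1744, q=149
…
i=10: a=1 ⇒ p=41341, q=3532
i=11: a=2 ⇒ p=122279, q=10447
i=12: a=2 ⇒ p=285899, q=24426
i=13: a=1 ⇒ p=408178, q=34873
i=14: a=1 ⇒ p=694077, q=59299
i=15: a=2 ⇒ p=1796332, q=153471
i=16: a=2 ⇒ p=4286741, q=366241
i=17: a=1 ⇒ p=6083073, q=519712
fundamental: x₁=6083073, y₁=519712  (since 37003777123329 − 137·270100562944 = 1)
(x_2, y_2) = (6083073·6083073 + 137·519712·519712, 6083073·519712 + 519712·6083073) = (74007554246657, 6322892069952)
(x_3, y_3) = (6083073·74007554246657 + 137·519712·6322892069952, 6083073·6322892069952 + 519712·74007554246657) = (900386710067742990849, 76925228065277725280)
(x_4, y_4) = (6083073·900386710067742990849 + 137·519712·76925228065277725280, 6083073·76925228065277725280 + 519712·900386710067742990849) = (10954236171143757109591351297, 935883555725460013412300928)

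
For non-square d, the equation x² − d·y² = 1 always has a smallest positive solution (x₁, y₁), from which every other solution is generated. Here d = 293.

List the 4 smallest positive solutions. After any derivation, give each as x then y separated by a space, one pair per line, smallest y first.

d=293: √d = [17; 8,1,1,8,34] (ℓ=5, odd), read p_9/q_9
k=0  a_k=17  p_k/q_k = 17/1
k=1  a_k=8  p_k/q_k = 137/8
k=2  a_k=1  p_k/q_k = 154/9
k=3  a_k=1  p_k/q_k = 291/17
k=4  a_k=8  p_k/q_k = 2482/145
k=5  a_k=34  p_k/q_k = 84679/4947
k=6  a_k=8  p_k/q_k = 679914/39721
k=7  a_k=1  p_k/q_k = 764593/44668
k=8  a_k=1  p_k/q_k = 1444507/84389
k=9  a_k=8  p_k/q_k = 12320649/719780
(x₁, y₁) = (12320649, 719780);  12320649² − 293·719780² = 1 ✓
(12320649+719780√293)^2 = 303596783562401 + 17736313474440√293
(12320649+719780√293)^3 = 7481018815602612315849 + 437045785745090703340√293
(12320649+719780√293)^4 = 184342013978870716056521769601 + 10769375446188914321717060880√293

12320649 719780
303596783562401 17736313474440
7481018815602612315849 437045785745090703340
184342013978870716056521769601 10769375446188914321717060880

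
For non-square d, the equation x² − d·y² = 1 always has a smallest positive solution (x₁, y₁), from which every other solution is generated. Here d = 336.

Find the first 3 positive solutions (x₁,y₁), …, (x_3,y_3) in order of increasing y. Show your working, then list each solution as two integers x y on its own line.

55 3
6049 330
665335 36297

d=336: √d = [18; 3,36] (ℓ=2, even), read p_1/q_1
k=0  a_k=18  p_k/q_k = 18/1
k=1  a_k=3  p_k/q_k = 55/3
fundamental: x₁=55, y₁=3  (since 3025 − 336·9 = 1)
k=2:  x_2 = 55·55+336·3·3 = 6049,  y_2 = 55·3+3·55 = 330
k=3:  x_3 = 55·6049+336·3·330 = 665335,  y_3 = 55·330+3·6049 = 36297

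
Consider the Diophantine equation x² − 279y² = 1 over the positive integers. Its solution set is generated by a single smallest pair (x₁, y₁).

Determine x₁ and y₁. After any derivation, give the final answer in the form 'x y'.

1520 91

√279 → a₀=16, period (1,2,2,1,2,2,1,32); ℓ=8 even so k=7
i=0: a=16 ⇒ p=16, q=1
…
i=6: a=2 ⇒ p=1069, q=64
i=7: a=1 ⇒ p=1520, q=91
(x₁, y₁) = (1520, 91);  1520² − 279·91² = 1 ✓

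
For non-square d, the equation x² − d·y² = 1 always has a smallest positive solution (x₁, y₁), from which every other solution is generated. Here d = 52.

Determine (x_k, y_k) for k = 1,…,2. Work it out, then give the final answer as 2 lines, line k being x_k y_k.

649 90
842401 116820

d=52: √d = [7; 4,1,2,1,4,14] (ℓ=6, even), read p_5/q_5
i=0: a=7 ⇒ p=7, q=1
…
i=2: a=1 ⇒ p=36, q=5
i=3: a=2 ⇒ p=101, q=14
i=4: a=1 ⇒ p=137, q=19
i=5: a=4 ⇒ p=649, q=90
→ (649, 90).  Check: 649²=421201, 52·90²=421200, difference 1.
(649+90√52)^2 = 842401 + 116820√52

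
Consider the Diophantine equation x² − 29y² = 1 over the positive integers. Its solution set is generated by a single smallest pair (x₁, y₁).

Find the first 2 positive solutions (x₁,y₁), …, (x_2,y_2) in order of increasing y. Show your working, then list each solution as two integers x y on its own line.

9801 1820
192119201 35675640

[5; 2,1,1,2,10] for √29; ℓ=5 ⇒ convergent index 9
i=0: a=5 ⇒ p=5, q=1
i=1: a=2 ⇒ p=11, q=2
…
i=7: a=1 ⇒ p=2251, q=418
i=8: a=1 ⇒ p=3775, q=701
i=9: a=2 ⇒ p=9801, q=1820
(x₁, y₁) = (9801, 1820);  9801² − 29·1820² = 1 ✓
k=2:  x_2 = 9801·9801+29·1820·1820 = 192119201,  y_2 = 9801·1820+1820·9801 = 35675640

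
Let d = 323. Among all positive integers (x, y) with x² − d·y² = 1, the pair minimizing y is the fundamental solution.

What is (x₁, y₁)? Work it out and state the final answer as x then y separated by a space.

√323 = [17; 1,34, …], period ℓ=2 (even) → k=1
a_0=17:  p_0=17·1+0=17,  q_0=17·0+1=1
a_1=1:  p_1=1·17+1=18,  q_1=1·1+0=1
(x₁, y₁) = (18, 1);  18² − 323·1² = 1 ✓

18 1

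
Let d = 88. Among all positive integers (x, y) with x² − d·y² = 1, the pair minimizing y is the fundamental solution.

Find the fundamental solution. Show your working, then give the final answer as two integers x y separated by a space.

√88 = [9; 2,1,1,1,2,18, …], period ℓ=6 (even) → k=5
k=0  a_k=9  p_k/q_k = 9/1
k=1  a_k=2  p_k/q_k = 19/2
…
k=3  a_k=1  p_k/q_k = 47/5
k=4  a_k=1  p_k/q_k = 75/8
k=5  a_k=2  p_k/q_k = 197/21
fundamental: x₁=197, y₁=21  (since 38809 − 88·441 = 1)

197 21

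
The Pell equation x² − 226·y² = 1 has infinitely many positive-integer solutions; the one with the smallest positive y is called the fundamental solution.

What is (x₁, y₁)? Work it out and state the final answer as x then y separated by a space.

451 30

√226 → a₀=15, period (30); ℓ=1 odd so k=1
i=0: a=15 ⇒ p=15, q=1
i=1: a=30 ⇒ p=451, q=30
fundamental: x₁=451, y₁=30  (since 203401 − 226·900 = 1)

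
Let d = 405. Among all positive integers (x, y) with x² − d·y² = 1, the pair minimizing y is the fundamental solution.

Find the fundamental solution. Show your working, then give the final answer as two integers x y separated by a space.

√405 → a₀=20, period (8,40); ℓ=2 even so k=1
step 0: (20, 1)  from 20·(1,0) + (0,1)
step 1: (161, 8)  from 8·(20,1) + (1,0)
→ (161, 8).  Check: 161²=25921, 405·8²=25920, difference 1.

161 8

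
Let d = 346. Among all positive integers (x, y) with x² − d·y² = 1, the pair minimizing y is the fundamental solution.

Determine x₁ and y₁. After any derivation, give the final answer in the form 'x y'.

17299 930

√346 → a₀=18, period (1,1,1,1,36); ℓ=5 odd so k=9
step 0: (18, 1)  from 18·(1,0) + (0,1)
…
step 2: (37, 2)  from 1·(19,1) + (18,1)
…
step 8: (10398, 559)  from 1·(6901,371) + (3497,188)
step 9: (17299, 930)  from 1·(10398,559) + (6901,371)
→ (17299, 930).  Check: 17299²=299255401, 346·930²=299255400, difference 1.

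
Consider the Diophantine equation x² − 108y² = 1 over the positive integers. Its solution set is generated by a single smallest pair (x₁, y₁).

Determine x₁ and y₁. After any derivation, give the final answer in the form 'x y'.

[10; 2,1,1,4,1,1,2,20] for √108; ℓ=8 ⇒ convergent index 7
step 0: (10, 1)  from 10·(1,0) + (0,1)
step 1: (21, 2)  from 2·(10,1) + (1,0)
step 2: (31, 3)  from 1·(21,2) + (10,1)
step 3: (52, 5)  from 1·(31,3) + (21,2)
…
step 5: (291, 28)  from 1·(239,23) + (52,5)
step 6: (530, 51)  from 1·(291,28) + (239,23)
step 7: (1351, 130)  from 2·(530,51) + (291,28)
→ (1351, 130).  Check: 1351²=1825201, 108·130²=1825200, difference 1.

1351 130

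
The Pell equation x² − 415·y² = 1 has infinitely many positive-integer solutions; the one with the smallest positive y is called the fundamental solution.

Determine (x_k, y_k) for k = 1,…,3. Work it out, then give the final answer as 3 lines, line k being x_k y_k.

18412804 903849
678062702284831 33284788965192
24970071273761872339444 1225732590794885332887

√415 = [20; 2,1,2,4,6,…,1,2,40, …], period ℓ=16 (even) → k=15
k=0  a_k=20  p_k/q_k = 20/1
…
k=4  a_k=4  p_k/q_k = 713/35
…
k=6  a_k=1  p_k/q_k = 5154/253
…
k=9  a_k=1  p_k/q_k = 43534/2137
…
k=11  a_k=6  p_k/q_k = 508372/24955
k=12  a_k=4  p_k/q_k = 2110961/103623
k=13  a_k=2  p_k/q_k = 4730294/232201
k=14  a_k=1  p_k/q_k = 6841255/335824
k=15  a_k=2  p_k/q_k = 18412804/903849
→ (18412804, 903849).  Check: 18412804²=339031351142416, 415·903849²=339031351142415, difference 1.
k=2:  x_2 = 18412804·18412804+415·903849·903849 = 678062702284831,  y_2 = 18412804·903849+903849·18412804 = 33284788965192
k=3:  x_3 = 18412804·678062702284831+415·903849·33284788965192 = 24970071273761872339444,  y_3 = 18412804·33284788965192+903849·678062702284831 = 1225732590794885332887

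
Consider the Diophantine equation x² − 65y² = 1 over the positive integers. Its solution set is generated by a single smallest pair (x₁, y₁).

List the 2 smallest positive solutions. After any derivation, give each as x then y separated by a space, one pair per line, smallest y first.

d=65: √d = [8; 16] (ℓ=1, odd), read p_1/q_1
i=0: a=8 ⇒ p=8, q=1
i=1: a=16 ⇒ p=129, q=16
fundamental: x₁=129, y₁=16  (since 16641 − 65·256 = 1)
n=2: (129,16)∘(129,16) = (129·129+65·16·16, 129·16+16·129) = (33281,4128)

129 16
33281 4128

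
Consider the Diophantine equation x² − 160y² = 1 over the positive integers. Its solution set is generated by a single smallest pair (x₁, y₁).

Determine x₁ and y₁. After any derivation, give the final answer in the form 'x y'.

[12; 1,1,1,5,1,1,1,24] for √160; ℓ=8 ⇒ convergent index 7
a_0=12:  p_0=12·1+0=12,  q_0=12·0+1=1
…
a_2=1:  p_2=1·13+12=25,  q_2=1·1+1=2
a_3=1:  p_3=1·25+13=38,  q_3=1·2+1=3
a_4=5:  p_4=5·38+25=215,  q_4=5·3+2=17
…
a_6=1:  p_6=1·253+215=468,  q_6=1·20+17=37
a_7=1:  p_7=1·468+253=721,  q_7=1·37+20=57
fundamental: x₁=721, y₁=57  (since 519841 − 160·3249 = 1)

721 57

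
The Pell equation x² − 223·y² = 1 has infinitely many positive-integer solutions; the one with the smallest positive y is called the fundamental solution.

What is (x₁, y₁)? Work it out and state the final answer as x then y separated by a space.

224 15

[14; 1,13,1,28] for √223; ℓ=4 ⇒ convergent index 3
a_0=14:  p_0=14·1+0=14,  q_0=14·0+1=1
…
a_2=13:  p_2=13·15+14=209,  q_2=13·1+1=14
a_3=1:  p_3=1·209+15=224,  q_3=1·14+1=15
fundamental: x₁=224, y₁=15  (since 50176 − 223·225 = 1)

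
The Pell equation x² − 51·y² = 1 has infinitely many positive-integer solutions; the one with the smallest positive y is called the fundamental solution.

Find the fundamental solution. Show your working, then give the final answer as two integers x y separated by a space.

50 7

√51 → a₀=7, period (7,14); ℓ=2 even so k=1
a_0=7:  p_0=7·1+0=7,  q_0=7·0+1=1
a_1=7:  p_1=7·7+1=50,  q_1=7·1+0=7
→ (50, 7).  Check: 50²=2500, 51·7²=2499, difference 1.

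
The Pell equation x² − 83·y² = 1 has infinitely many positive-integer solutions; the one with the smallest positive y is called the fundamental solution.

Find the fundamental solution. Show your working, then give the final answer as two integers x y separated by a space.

d=83: √d = [9; 9,18] (ℓ=2, even), read p_1/q_1
a_0=9:  p_0=9·1+0=9,  q_0=9·0+1=1
a_1=9:  p_1=9·9+1=82,  q_1=9·1+0=9
fundamental: x₁=82, y₁=9  (since 6724 − 83·81 = 1)

82 9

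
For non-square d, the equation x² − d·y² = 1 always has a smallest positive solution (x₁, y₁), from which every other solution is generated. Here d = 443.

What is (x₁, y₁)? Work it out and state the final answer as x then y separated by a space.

442 21

[21; 21,42] for √443; ℓ=2 ⇒ convergent index 1
k=0  a_k=21  p_k/q_k = 21/1
k=1  a_k=21  p_k/q_k = 442/21
(x₁, y₁) = (442, 21);  442² − 443·21² = 1 ✓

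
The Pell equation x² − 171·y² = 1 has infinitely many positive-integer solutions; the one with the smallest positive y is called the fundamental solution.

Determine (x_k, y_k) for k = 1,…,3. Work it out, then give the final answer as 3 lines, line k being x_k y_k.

[13; 13,26] for √171; ℓ=2 ⇒ convergent index 1
i=0: a=13 ⇒ p=13, q=1
i=1: a=13 ⇒ p=170, q=13
(x₁, y₁) = (170, 13);  170² − 171·13² = 1 ✓
(170+13√171)^2 = 57799 + 4420√171
(170+13√171)^3 = 19651490 + 1502787√171

170 13
57799 4420
19651490 1502787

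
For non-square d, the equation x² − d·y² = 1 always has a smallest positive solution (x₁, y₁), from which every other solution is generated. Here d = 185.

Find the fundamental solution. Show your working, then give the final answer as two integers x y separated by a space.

9249 680

√185 = [13; 1,1,1,1,26, …], period ℓ=5 (odd) → k=9
a_0=13:  p_0=13·1+0=13,  q_0=13·0+1=1
a_1=1:  p_1=1·13+1=14,  q_1=1·1+0=1
…
a_3=1:  p_3=1·27+14=41,  q_3=1·2+1=3
…
a_5=26:  p_5=26·68+41=1809,  q_5=26·5+3=133
a_6=1:  p_6=1·1809+68=1877,  q_6=1·133+5=138
a_7=1:  p_7=1·1877+1809=3686,  q_7=1·138+133=271
a_8=1:  p_8=1·3686+1877=5563,  q_8=1·271+138=409
a_9=1:  p_9=1·5563+3686=9249,  q_9=1·409+271=680
fundamental: x₁=9249, y₁=680  (since 85544001 − 185·462400 = 1)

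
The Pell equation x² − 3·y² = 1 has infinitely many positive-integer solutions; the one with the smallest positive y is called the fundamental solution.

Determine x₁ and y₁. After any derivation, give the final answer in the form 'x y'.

2 1

√3 = [1; 1,2, …], period ℓ=2 (even) → k=1
a_0=1:  p_0=1·1+0=1,  q_0=1·0+1=1
a_1=1:  p_1=1·1+1=2,  q_1=1·1+0=1
(x₁, y₁) = (2, 1);  2² − 3·1² = 1 ✓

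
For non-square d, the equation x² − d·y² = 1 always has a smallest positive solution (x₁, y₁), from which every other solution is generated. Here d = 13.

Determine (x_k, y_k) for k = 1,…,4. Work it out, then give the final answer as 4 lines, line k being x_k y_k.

649 180
842401 233640
1093435849 303264540
1419278889601 393637139280

√13 → a₀=3, period (1,1,1,1,6); ℓ=5 odd so k=9
k=0  a_k=3  p_k/q_k = 3/1
…
k=2  a_k=1  p_k/q_k = 7/2
k=3  a_k=1  p_k/q_k = 11/3
k=4  a_k=1  p_k/q_k = 18/5
…
k=6  a_k=1  p_k/q_k = 137/38
…
k=8  a_k=1  p_k/q_k = 393/109
k=9  a_k=1  p_k/q_k = 649/180
→ (649, 180).  Check: 649²=421201, 13·180²=421200, difference 1.
(649+180√13)^2 = 842401 + 233640√13
(649+180√13)^3 = 1093435849 + 303264540√13
(649+180√13)^4 = 1419278889601 + 393637139280√13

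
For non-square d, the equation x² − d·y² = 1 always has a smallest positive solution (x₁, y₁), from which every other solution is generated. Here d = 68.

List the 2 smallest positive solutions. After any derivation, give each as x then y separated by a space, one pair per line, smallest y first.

33 4
2177 264

[8; 4,16] for √68; ℓ=2 ⇒ convergent index 1
a_0=8:  p_0=8·1+0=8,  q_0=8·0+1=1
a_1=4:  p_1=4·8+1=33,  q_1=4·1+0=4
→ (33, 4).  Check: 33²=1089, 68·4²=1088, difference 1.
(33+4√68)^2 = 2177 + 264√68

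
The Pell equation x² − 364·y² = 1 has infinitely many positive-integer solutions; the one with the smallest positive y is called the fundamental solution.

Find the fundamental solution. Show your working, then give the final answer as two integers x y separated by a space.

[19; 12,1,2,3,1,8,1,3,2,1,12,38] for √364; ℓ=12 ⇒ convergent index 11
step 0: (19, 1)  from 19·(1,0) + (0,1)
…
step 2: (248, 13)  from 1·(229,12) + (19,1)
…
step 5: (3148, 165)  from 1·(2423,127) + (725,38)
…
step 8: (119872, 6283)  from 3·(30755,1612) + (27607,1447)
step 9: (270499, 14178)  from 2·(119872,6283) + (30755,1612)
step 10: (390371, 20461)  from 1·(270499,14178) + (119872,6283)
step 11: (4954951, 259710)  from 12·(390371,20461) + (270499,14178)
(x₁, y₁) = (4954951, 259710);  4954951² − 364·259710² = 1 ✓

4954951 259710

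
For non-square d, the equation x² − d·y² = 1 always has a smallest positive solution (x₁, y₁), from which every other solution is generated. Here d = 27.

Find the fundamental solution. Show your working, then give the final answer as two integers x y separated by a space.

26 5

√27 → a₀=5, period (5,10); ℓ=2 even so k=1
k=0  a_k=5  p_k/q_k = 5/1
k=1  a_k=5  p_k/q_k = 26/5
fundamental: x₁=26, y₁=5  (since 676 − 27·25 = 1)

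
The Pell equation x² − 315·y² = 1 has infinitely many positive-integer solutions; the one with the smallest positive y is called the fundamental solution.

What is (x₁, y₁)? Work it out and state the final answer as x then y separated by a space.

[17; 1,2,1,34] for √315; ℓ=4 ⇒ convergent index 3
a_0=17:  p_0=17·1+0=17,  q_0=17·0+1=1
…
a_2=2:  p_2=2·18+17=53,  q_2=2·1+1=3
a_3=1:  p_3=1·53+18=71,  q_3=1·3+1=4
fundamental: x₁=71, y₁=4  (since 5041 − 315·16 = 1)

71 4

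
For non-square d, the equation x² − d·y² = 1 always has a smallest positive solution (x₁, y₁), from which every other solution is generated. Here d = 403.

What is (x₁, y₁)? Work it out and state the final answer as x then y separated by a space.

669878 33369

[20; 13,2,1,3,1,3,1,2,13,40] for √403; ℓ=10 ⇒ convergent index 9
i=0: a=20 ⇒ p=20, q=1
i=1: a=13 ⇒ p=261, q=13
i=2: a=2 ⇒ p=542, q=27
i=3: a=1 ⇒ p=803, q=40
i=4: a=3 ⇒ p=2951, q=147
i=5: a=1 ⇒ p=3754, q=187
…
i=8: a=2 ⇒ p=50147, q=2498
i=9: a=13 ⇒ p=669878, q=33369
→ (669878, 33369).  Check: 669878²=448736534884, 403·33369²=448736534883, difference 1.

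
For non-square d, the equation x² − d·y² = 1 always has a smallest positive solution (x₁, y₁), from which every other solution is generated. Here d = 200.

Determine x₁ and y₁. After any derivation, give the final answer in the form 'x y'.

[14; 7,28] for √200; ℓ=2 ⇒ convergent index 1
i=0: a=14 ⇒ p=14, q=1
i=1: a=7 ⇒ p=99, q=7
→ (99, 7).  Check: 99²=9801, 200·7²=9800, difference 1.

99 7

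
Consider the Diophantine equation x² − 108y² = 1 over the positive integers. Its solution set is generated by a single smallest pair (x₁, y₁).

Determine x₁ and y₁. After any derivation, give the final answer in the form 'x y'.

√108 = [10; 2,1,1,4,1,1,2,20, …], period ℓ=8 (even) → k=7
step 0: (10, 1)  from 10·(1,0) + (0,1)
…
step 4: (239, 23)  from 4·(52,5) + (31,3)
…
step 6: (530, 51)  from 1·(291,28) + (239,23)
step 7: (1351, 130)  from 2·(530,51) + (291,28)
→ (1351, 130).  Check: 1351²=1825201, 108·130²=1825200, difference 1.

1351 130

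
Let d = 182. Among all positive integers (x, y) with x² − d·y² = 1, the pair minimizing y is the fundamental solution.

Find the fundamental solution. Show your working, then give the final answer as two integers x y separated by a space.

27 2

√182 = [13; 2,26, …], period ℓ=2 (even) → k=1
step 0: (13, 1)  from 13·(1,0) + (0,1)
step 1: (27, 2)  from 2·(13,1) + (1,0)
→ (27, 2).  Check: 27²=729, 182·2²=728, difference 1.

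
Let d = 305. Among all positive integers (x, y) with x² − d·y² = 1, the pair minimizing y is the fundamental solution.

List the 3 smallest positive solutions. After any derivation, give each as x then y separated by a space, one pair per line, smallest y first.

√305 = [17; 2,6,2,34, …], period ℓ=4 (even) → k=3
a_0=17:  p_0=17·1+0=17,  q_0=17·0+1=1
a_1=2:  p_1=2·17+1=35,  q_1=2·1+0=2
a_2=6:  p_2=6·35+17=227,  q_2=6·2+1=13
a_3=2:  p_3=2·227+35=489,  q_3=2·13+2=28
fundamental: x₁=489, y₁=28  (since 239121 − 305·784 = 1)
k=2:  x_2 = 489·489+305·28·28 = 478241,  y_2 = 489·28+28·489 = 27384
k=3:  x_3 = 489·478241+305·28·27384 = 467719209,  y_3 = 489·27384+28·478241 = 26781524

489 28
478241 27384
467719209 26781524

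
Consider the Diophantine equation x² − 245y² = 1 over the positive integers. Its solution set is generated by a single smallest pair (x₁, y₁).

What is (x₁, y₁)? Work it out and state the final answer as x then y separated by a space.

√245 → a₀=15, period (1,1,1,7,6,7,1,1,1,30); ℓ=10 even so k=9
step 0: (15, 1)  from 15·(1,0) + (0,1)
step 1: (16, 1)  from 1·(15,1) + (1,0)
step 2: (31, 2)  from 1·(16,1) + (15,1)
step 3: (47, 3)  from 1·(31,2) + (16,1)
…
step 5: (2207, 141)  from 6·(360,23) + (47,3)
…
step 7: (18016, 1151)  from 1·(15809,1010) + (2207,141)
step 8: (33825, 2161)  from 1·(18016,1151) + (15809,1010)
step 9: (51841, 3312)  from 1·(33825,2161) + (18016,1151)
(x₁, y₁) = (51841, 3312);  51841² − 245·3312² = 1 ✓

51841 3312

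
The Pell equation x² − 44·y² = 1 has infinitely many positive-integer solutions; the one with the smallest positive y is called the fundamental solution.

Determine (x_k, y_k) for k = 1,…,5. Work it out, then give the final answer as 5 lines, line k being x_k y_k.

√44 = [6; 1,1,1,2,1,1,1,12, …], period ℓ=8 (even) → k=7
step 0: (6, 1)  from 6·(1,0) + (0,1)
…
step 5: (73, 11)  from 1·(53,8) + (20,3)
step 6: (126, 19)  from 1·(73,11) + (53,8)
step 7: (199, 30)  from 1·(126,19) + (73,11)
(x₁, y₁) = (199, 30);  199² − 44·30² = 1 ✓
(x_2, y_2) = (199·199 + 44·30·30, 199·30 + 30·199) = (79201, 11940)
(x_3, y_3) = (199·79201 + 44·30·11940, 199·11940 + 30·79201) = (31521799, 4752090)
(x_4, y_4) = (199·31521799 + 44·30·4752090, 199·4752090 + 30·31521799) = (12545596801, 1891319880)
(x_5, y_5) = (199·12545596801 + 44·30·1891319880, 199·1891319880 + 30·12545596801) = (4993116004999, 752740560150)

199 30
79201 11940
31521799 4752090
12545596801 1891319880
4993116004999 752740560150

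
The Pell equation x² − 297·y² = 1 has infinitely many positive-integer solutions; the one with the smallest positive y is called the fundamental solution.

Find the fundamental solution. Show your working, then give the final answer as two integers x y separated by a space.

48599 2820

√297 = [17; 4,3,1,1,2,1,1,3,4,34, …], period ℓ=10 (even) → k=9
step 0: (17, 1)  from 17·(1,0) + (0,1)
…
step 2: (224, 13)  from 3·(69,4) + (17,1)
step 3: (293, 17)  from 1·(224,13) + (69,4)
…
step 5: (1327, 77)  from 2·(517,30) + (293,17)
step 6: (1844, 107)  from 1·(1327,77) + (517,30)
step 7: (3171, 184)  from 1·(1844,107) + (1327,77)
step 8: (11357, 659)  from 3·(3171,184) + (1844,107)
step 9: (48599, 2820)  from 4·(11357,659) + (3171,184)
(x₁, y₁) = (48599, 2820);  48599² − 297·2820² = 1 ✓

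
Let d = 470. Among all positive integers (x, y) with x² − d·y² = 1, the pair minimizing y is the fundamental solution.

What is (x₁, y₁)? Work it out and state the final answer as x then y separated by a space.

1691 78

√470 → a₀=21, period (1,2,8,2,1,42); ℓ=6 even so k=5
i=0: a=21 ⇒ p=21, q=1
i=1: a=1 ⇒ p=22, q=1
…
i=4: a=2 ⇒ p=1149, q=53
i=5: a=1 ⇒ p=1691, q=78
fundamental: x₁=1691, y₁=78  (since 2859481 − 470·6084 = 1)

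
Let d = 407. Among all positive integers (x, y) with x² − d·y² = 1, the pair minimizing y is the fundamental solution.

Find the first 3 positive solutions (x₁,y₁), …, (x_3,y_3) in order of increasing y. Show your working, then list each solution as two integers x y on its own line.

d=407: √d = [20; 5,1,2,1,5,40] (ℓ=6, even), read p_5/q_5
step 0: (20, 1)  from 20·(1,0) + (0,1)
step 1: (101, 5)  from 5·(20,1) + (1,0)
…
step 4: (464, 23)  from 1·(343,17) + (121,6)
step 5: (2663, 132)  from 5·(464,23) + (343,17)
fundamental: x₁=2663, y₁=132  (since 7091569 − 407·17424 = 1)
(x_2, y_2) = (2663·2663 + 407·132·132, 2663·132 + 132·2663) = (14183137, 703032)
(x_3, y_3) = (2663·14183137 + 407·132·703032, 2663·703032 + 132·14183137) = (75539384999, 3744348300)

2663 132
14183137 703032
75539384999 3744348300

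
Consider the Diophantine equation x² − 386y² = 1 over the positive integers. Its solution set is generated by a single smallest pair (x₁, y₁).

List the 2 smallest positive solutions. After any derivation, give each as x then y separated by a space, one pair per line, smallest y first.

√386 = [19; 1,1,1,4,1,18,1,4,1,1,1,38, …], period ℓ=12 (even) → k=11
i=0: a=19 ⇒ p=19, q=1
i=1: a=1 ⇒ p=20, q=1
i=2: a=1 ⇒ p=39, q=2
…
i=6: a=18 ⇒ p=6287, q=320
…
i=9: a=1 ⇒ p=39392, q=2005
i=10: a=1 ⇒ p=72163, q=3673
i=11: a=1 ⇒ p=111555, q=5678
fundamental: x₁=111555, y₁=5678  (since 12444518025 − 386·32239684 = 1)
n=2: (111555,5678)∘(111555,5678) = (111555·111555+386·5678·5678, 111555·5678+5678·111555) = (24889036049,1266818580)

111555 5678
24889036049 1266818580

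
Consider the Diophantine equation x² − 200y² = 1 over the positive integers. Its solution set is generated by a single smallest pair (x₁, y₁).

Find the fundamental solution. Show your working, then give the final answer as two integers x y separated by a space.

√200 → a₀=14, period (7,28); ℓ=2 even so k=1
i=0: a=14 ⇒ p=14, q=1
i=1: a=7 ⇒ p=99, q=7
fundamental: x₁=99, y₁=7  (since 9801 − 200·49 = 1)

99 7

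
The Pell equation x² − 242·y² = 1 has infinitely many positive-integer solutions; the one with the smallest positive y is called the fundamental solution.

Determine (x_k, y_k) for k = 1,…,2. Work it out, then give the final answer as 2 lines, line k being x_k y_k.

19601 1260
768398401 49394520

[15; 1,1,3,1,14,1,3,1,1,30] for √242; ℓ=10 ⇒ convergent index 9
k=0  a_k=15  p_k/q_k = 15/1
k=1  a_k=1  p_k/q_k = 16/1
k=2  a_k=1  p_k/q_k = 31/2
k=3  a_k=3  p_k/q_k = 109/7
k=4  a_k=1  p_k/q_k = 140/9
k=5  a_k=14  p_k/q_k = 2069/133
…
k=7  a_k=3  p_k/q_k = 8696/559
k=8  a_k=1  p_k/q_k = 10905/701
k=9  a_k=1  p_k/q_k = 19601/1260
(x₁, y₁) = (19601, 1260);  19601² − 242·1260² = 1 ✓
k=2:  x_2 = 19601·19601+242·1260·1260 = 768398401,  y_2 = 19601·1260+1260·19601 = 49394520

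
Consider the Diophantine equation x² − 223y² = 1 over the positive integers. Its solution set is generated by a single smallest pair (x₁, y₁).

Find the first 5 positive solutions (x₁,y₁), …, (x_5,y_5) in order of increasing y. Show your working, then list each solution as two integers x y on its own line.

√223 → a₀=14, period (1,13,1,28); ℓ=4 even so k=3
k=0  a_k=14  p_k/q_k = 14/1
…
k=2  a_k=13  p_k/q_k = 209/14
k=3  a_k=1  p_k/q_k = 224/15
→ (224, 15).  Check: 224²=50176, 223·15²=50175, difference 1.
k=2:  x_2 = 224·224+223·15·15 = 100351,  y_2 = 224·15+15·224 = 6720
k=3:  x_3 = 224·100351+223·15·6720 = 44957024,  y_3 = 224·6720+15·100351 = 3010545
k=4:  x_4 = 224·44957024+223·15·3010545 = 20140646401,  y_4 = 224·3010545+15·44957024 = 1348717440
k=5:  x_5 = 224·20140646401+223·15·1348717440 = 9022964630624,  y_5 = 224·1348717440+15·20140646401 = 604222402575

224 15
100351 6720
44957024 3010545
20140646401 1348717440
9022964630624 604222402575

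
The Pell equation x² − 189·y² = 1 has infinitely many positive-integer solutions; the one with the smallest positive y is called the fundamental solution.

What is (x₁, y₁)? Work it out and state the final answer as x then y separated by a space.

55 4

√189 = [13; 1,2,1,26, …], period ℓ=4 (even) → k=3
step 0: (13, 1)  from 13·(1,0) + (0,1)
…
step 2: (41, 3)  from 2·(14,1) + (13,1)
step 3: (55, 4)  from 1·(41,3) + (14,1)
fundamental: x₁=55, y₁=4  (since 3025 − 189·16 = 1)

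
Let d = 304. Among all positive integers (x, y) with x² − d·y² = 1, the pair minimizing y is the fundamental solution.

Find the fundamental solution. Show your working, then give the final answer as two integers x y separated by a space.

√304 → a₀=17, period (2,3,2,1,1,1,1,1,2,3,2,34); ℓ=12 even so k=11
i=0: a=17 ⇒ p=17, q=1
…
i=2: a=3 ⇒ p=122, q=7
i=3: a=2 ⇒ p=279, q=16
…
i=6: a=1 ⇒ p=1081, q=62
…
i=8: a=1 ⇒ p=2842, q=163
…
i=10: a=3 ⇒ p=25177, q=1444
i=11: a=2 ⇒ p=57799, q=3315
(x₁, y₁) = (57799, 3315);  57799² − 304·3315² = 1 ✓

57799 3315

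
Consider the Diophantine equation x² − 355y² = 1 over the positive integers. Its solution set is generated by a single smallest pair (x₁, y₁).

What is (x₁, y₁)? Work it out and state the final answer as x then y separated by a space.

954809 50676

√355 = [18; 1,5,3,3,1,6,1,3,3,5,1,36, …], period ℓ=12 (even) → k=11
step 0: (18, 1)  from 18·(1,0) + (0,1)
step 1: (19, 1)  from 1·(18,1) + (1,0)
step 2: (113, 6)  from 5·(19,1) + (18,1)
…
step 6: (10457, 555)  from 6·(1545,82) + (1187,63)
…
step 10: (803418, 42641)  from 5·(151391,8035) + (46463,2466)
step 11: (954809, 50676)  from 1·(803418,42641) + (151391,8035)
→ (954809, 50676).  Check: 954809²=911660226481, 355·50676²=911660226480, difference 1.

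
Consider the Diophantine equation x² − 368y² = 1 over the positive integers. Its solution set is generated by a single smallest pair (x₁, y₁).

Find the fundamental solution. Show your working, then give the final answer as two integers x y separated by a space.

1151 60

[19; 5,2,5,38] for √368; ℓ=4 ⇒ convergent index 3
step 0: (19, 1)  from 19·(1,0) + (0,1)
…
step 2: (211, 11)  from 2·(96,5) + (19,1)
step 3: (1151, 60)  from 5·(211,11) + (96,5)
(x₁, y₁) = (1151, 60);  1151² − 368·60² = 1 ✓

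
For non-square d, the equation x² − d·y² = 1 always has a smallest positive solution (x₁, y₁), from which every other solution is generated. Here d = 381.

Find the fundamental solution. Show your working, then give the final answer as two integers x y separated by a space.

1015 52

d=381: √d = [19; 1,1,12,1,1,38] (ℓ=6, even), read p_5/q_5
a_0=19:  p_0=19·1+0=19,  q_0=19·0+1=1
…
a_2=1:  p_2=1·20+19=39,  q_2=1·1+1=2
…
a_4=1:  p_4=1·488+39=527,  q_4=1·25+2=27
a_5=1:  p_5=1·527+488=1015,  q_5=1·27+25=52
fundamental: x₁=1015, y₁=52  (since 1030225 − 381·2704 = 1)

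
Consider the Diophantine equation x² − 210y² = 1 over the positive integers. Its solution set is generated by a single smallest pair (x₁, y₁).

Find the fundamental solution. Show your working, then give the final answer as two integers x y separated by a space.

√210 = [14; 2,28, …], period ℓ=2 (even) → k=1
k=0  a_k=14  p_k/q_k = 14/1
k=1  a_k=2  p_k/q_k = 29/2
(x₁, y₁) = (29, 2);  29² − 210·2² = 1 ✓

29 2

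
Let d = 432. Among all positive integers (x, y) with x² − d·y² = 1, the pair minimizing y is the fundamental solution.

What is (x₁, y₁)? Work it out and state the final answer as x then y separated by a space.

1351 65

d=432: √d = [20; 1,3,1,1,1,3,1,40] (ℓ=8, even), read p_7/q_7
k=0  a_k=20  p_k/q_k = 20/1
k=1  a_k=1  p_k/q_k = 21/1
k=2  a_k=3  p_k/q_k = 83/4
k=3  a_k=1  p_k/q_k = 104/5
k=4  a_k=1  p_k/q_k = 187/9
k=5  a_k=1  p_k/q_k = 291/14
k=6  a_k=3  p_k/q_k = 1060/51
k=7  a_k=1  p_k/q_k = 1351/65
(x₁, y₁) = (1351, 65);  1351² − 432·65² = 1 ✓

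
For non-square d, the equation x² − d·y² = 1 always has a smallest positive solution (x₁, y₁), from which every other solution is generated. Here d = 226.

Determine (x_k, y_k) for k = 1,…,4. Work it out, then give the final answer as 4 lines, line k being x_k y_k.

451 30
406801 27060
366934051 24408090
330974107201 22016070120

[15; 30] for √226; ℓ=1 ⇒ convergent index 1
i=0: a=15 ⇒ p=15, q=1
i=1: a=30 ⇒ p=451, q=30
→ (451, 30).  Check: 451²=203401, 226·30²=203400, difference 1.
(451+30√226)^2 = 406801 + 27060√226
(451+30√226)^3 = 366934051 + 24408090√226
(451+30√226)^4 = 330974107201 + 22016070120√226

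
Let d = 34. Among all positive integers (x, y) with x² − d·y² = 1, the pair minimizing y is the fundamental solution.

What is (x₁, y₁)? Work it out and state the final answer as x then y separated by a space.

35 6

√34 → a₀=5, period (1,4,1,10); ℓ=4 even so k=3
step 0: (5, 1)  from 5·(1,0) + (0,1)
…
step 2: (29, 5)  from 4·(6,1) + (5,1)
step 3: (35, 6)  from 1·(29,5) + (6,1)
fundamental: x₁=35, y₁=6  (since 1225 − 34·36 = 1)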